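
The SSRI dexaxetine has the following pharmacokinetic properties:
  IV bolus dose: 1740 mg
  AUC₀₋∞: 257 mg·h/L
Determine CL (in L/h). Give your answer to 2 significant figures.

CL = Dose / AUC = 1740 / 257 = 6.770 L/h

6.8 L/h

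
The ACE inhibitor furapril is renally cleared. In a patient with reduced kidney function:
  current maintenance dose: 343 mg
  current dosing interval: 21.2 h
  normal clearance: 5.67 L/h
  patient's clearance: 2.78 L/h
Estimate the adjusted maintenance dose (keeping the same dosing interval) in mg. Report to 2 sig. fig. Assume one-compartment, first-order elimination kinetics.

170 mg

To keep the same average steady-state level, dosing rate must scale with clearance.
CL ratio = 2.78 / 5.67 = 0.4903
New dose (same interval) = 343 × 0.4903 = 168.2 mg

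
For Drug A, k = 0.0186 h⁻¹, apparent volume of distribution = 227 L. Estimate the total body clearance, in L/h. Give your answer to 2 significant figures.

CL = k × Vd = 0.0186 × 227 = 4.222 L/h

4.2 L/h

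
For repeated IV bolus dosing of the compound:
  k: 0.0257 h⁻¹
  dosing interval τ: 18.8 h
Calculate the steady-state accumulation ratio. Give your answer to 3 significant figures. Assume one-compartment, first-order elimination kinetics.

2.61

e^(−kτ) = e^(−0.02570 × 18.8) = 0.6168
Accumulation ratio R = 1 / (1 − e^(−kτ)) = 1 / (1 − 0.6168) = 2.610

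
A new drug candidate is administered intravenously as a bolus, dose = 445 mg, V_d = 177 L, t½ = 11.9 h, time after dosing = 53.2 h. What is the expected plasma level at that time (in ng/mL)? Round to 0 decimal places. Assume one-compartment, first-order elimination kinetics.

C₀ = Dose / Vd = 445.0 / 177 = 2.514 mg/L
k = ln2 / t½ = 0.693147 / 11.9 = 0.05825 h⁻¹
C = C₀ · e^(−k·t) = 2.514 × e^(−0.05825 × 53.2)
  = 2.514 × 0.04510 = 0.1134 mg/L
Convert: 0.1134 mg/L × 1000 = 113.4 ng/mL

113 ng/mL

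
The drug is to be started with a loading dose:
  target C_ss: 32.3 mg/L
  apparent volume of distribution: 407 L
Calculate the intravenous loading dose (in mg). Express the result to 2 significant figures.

13000 mg

LD = Css × Vd = 32.3 × 407 = 13150 mg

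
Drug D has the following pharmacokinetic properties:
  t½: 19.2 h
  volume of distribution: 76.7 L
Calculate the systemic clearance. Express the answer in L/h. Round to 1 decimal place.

2.8 L/h

k = ln2 / t½ = 0.693147 / 19.2 = 0.03610 h⁻¹
CL = k × Vd = 0.03610 × 76.7 = 2.769 L/h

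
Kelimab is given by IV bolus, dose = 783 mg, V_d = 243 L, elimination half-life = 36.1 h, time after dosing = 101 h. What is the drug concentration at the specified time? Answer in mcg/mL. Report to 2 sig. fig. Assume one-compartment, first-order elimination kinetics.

0.46 mcg/mL

C₀ = Dose / Vd = 783.0 / 243 = 3.222 mg/L
k = ln2 / t½ = 0.693147 / 36.1 = 0.01920 h⁻¹
C = C₀ · e^(−k·t) = 3.222 × e^(−0.01920 × 101)
  = 3.222 × 0.1438 = 0.4633 mg/L
(0.4633 mg/L = 0.4633 mcg/mL)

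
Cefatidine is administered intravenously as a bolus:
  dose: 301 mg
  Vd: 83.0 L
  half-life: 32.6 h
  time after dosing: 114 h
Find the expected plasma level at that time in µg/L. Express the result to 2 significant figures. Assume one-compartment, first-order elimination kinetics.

320 µg/L

C₀ = Dose / Vd = 301.0 / 83.0 = 3.627 mg/L
k = ln2 / t½ = 0.693147 / 32.6 = 0.02126 h⁻¹
C = C₀ · e^(−k·t) = 3.627 × e^(−0.02126 × 114)
  = 3.627 × 0.08860 = 0.3214 mg/L
Convert: 0.3214 mg/L × 1000 = 321.4 µg/L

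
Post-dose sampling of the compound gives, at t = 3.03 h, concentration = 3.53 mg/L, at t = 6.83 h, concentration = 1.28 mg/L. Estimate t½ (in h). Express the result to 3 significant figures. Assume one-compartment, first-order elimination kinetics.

k = ln(C₁/C₂) / (t₂ − t₁) = ln(3.53/1.28) / (6.83 − 3.03)
  = 1.014 / 3.800 = 0.2668 h⁻¹
t½ = ln2 / k = 0.693147 / 0.2668 = 2.598 h

2.60 h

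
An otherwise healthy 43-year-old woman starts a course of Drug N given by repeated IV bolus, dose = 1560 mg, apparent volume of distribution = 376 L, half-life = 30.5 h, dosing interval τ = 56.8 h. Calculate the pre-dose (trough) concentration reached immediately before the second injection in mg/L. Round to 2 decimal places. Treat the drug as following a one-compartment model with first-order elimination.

C₀ per dose = Dose / Vd = 1560 / 376 = 4.149 mg/L
k = ln2 / t½ = 0.693147 / 30.5 = 0.02273 h⁻¹
Fraction remaining after one interval: r = e^(−kτ) = e^(−0.02273 × 56.8) = 0.2750
Before dose 2, 1 dose has been given (aged 1τ).
C_trough = C₀ × r = 4.149 × 0.2750 = 1.141 mg/L

1.14 mg/L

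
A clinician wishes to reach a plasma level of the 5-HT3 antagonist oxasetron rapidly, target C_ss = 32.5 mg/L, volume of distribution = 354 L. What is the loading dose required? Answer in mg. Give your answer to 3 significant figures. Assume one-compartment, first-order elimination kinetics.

11500 mg

LD = Css × Vd = 32.5 × 354 = 11510 mg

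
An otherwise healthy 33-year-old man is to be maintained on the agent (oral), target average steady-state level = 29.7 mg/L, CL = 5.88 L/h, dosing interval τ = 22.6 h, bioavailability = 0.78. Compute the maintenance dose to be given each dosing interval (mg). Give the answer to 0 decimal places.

At steady state, F × (Dose/τ) = Css × CL.
Dose = Css × CL × τ / F = 29.7 × 5.880 × 22.6 / 0.78 = 5060 mg

5060 mg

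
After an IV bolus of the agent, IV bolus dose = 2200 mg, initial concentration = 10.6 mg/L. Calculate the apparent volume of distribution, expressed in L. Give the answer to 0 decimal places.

Vd = Dose / C₀ = 2200 / 10.6 = 207.5 L

208 L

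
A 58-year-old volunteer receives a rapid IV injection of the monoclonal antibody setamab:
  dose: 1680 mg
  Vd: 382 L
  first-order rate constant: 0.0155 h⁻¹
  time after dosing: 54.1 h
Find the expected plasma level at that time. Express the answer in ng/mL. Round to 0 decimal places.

1901 ng/mL

C₀ = Dose / Vd = 1680 / 382 = 4.398 mg/L
C = C₀ · e^(−k·t) = 4.398 × e^(−0.01550 × 54.1)
  = 4.398 × 0.4323 = 1.901 mg/L
Convert: 1.901 mg/L × 1000 = 1901 ng/mL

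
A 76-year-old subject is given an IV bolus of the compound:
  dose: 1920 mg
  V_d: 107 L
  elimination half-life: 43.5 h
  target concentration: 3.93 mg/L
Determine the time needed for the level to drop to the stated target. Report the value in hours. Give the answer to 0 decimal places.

C₀ = Dose / Vd = 1920 / 107 = 17.94 mg/L
k = ln2 / t½ = 0.693147 / 43.5 = 0.01593 h⁻¹
t = ln(C₀ / C) / k = ln(17.94 / 3.93) / 0.01593
  = ln(4.565) / 0.01593 = 1.518 / 0.01593 = 95.29 h

95 h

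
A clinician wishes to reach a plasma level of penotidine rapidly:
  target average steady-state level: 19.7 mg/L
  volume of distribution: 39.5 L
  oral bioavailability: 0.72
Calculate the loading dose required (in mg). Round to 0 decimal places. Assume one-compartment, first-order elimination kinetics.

LD = Css × Vd / F = 19.7 × 39.5 / 0.72 = 1081 mg

1081 mg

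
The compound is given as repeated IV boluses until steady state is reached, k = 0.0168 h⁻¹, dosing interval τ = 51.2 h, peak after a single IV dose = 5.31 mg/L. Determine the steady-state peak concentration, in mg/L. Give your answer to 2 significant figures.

e^(−kτ) = e^(−0.01680 × 51.2) = 0.4231
Accumulation ratio R = 1 / (1 − e^(−kτ)) = 1 / (1 − 0.4231) = 1.733
Steady-state peak = C₀ × R = 5.31 × 1.733 = 9.202 mg/L

9.2 mg/L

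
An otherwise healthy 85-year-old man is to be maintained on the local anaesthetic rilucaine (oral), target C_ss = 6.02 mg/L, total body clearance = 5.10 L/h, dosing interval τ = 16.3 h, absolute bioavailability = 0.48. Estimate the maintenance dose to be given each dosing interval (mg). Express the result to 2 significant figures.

1000 mg

At steady state, F × (Dose/τ) = Css × CL.
Dose = Css × CL × τ / F = 6.02 × 5.100 × 16.3 / 0.48 = 1043 mg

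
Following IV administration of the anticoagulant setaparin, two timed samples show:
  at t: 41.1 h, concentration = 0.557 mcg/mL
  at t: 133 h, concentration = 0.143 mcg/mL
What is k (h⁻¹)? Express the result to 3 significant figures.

0.0148 h⁻¹

k = ln(C₁/C₂) / (t₂ − t₁) = ln(0.557/0.143) / (133 − 41.1)
  = 1.360 / 91.90 = 0.01480 h⁻¹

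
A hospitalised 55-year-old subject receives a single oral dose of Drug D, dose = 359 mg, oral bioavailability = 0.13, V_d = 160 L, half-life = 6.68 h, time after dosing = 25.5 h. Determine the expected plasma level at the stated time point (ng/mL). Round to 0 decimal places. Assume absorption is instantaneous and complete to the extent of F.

21 ng/mL

Amount reaching circulation = F × Dose = 0.13 × 359.0 = 46.67 mg
C₀ = F·Dose / Vd = 46.67 / 160 = 0.2917 mg/L
k = ln2 / t½ = 0.693147 / 6.68 = 0.1038 h⁻¹
C = C₀ · e^(−k·t) = 0.2917 × e^(−0.1038 × 25.5)
  = 0.2917 × 0.07087 = 0.02067 mg/L
Convert: 0.02067 mg/L × 1000 = 20.67 ng/mL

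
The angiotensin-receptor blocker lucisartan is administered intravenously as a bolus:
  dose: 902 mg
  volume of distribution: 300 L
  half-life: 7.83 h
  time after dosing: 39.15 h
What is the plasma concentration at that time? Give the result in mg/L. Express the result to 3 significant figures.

C₀ = Dose / Vd = 902.0 / 300 = 3.007 mg/L
k = ln2 / t½ = 0.693147 / 7.83 = 0.08852 h⁻¹
t / t½ = 39.15 / 7.83 = 5 half-lives
C = C₀ × (1/2)^5 = 3.007 × 0.03125 = 0.09397 mg/L

0.0940 mg/L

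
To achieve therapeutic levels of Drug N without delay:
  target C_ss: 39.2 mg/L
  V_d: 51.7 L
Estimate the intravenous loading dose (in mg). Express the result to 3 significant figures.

2030 mg

LD = Css × Vd = 39.2 × 51.7 = 2027 mg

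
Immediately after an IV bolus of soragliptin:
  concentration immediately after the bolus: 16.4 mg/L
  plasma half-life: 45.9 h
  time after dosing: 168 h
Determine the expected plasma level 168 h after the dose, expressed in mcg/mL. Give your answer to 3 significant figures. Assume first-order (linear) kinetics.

k = ln2 / t½ = 0.693147 / 45.9 = 0.01510 h⁻¹
C = C₀ · e^(−k·t) = 16.40 × e^(−0.01510 × 168)
  = 16.40 × 0.07912 = 1.298 mg/L
(1.298 mg/L = 1.298 mcg/mL)

1.30 mcg/mL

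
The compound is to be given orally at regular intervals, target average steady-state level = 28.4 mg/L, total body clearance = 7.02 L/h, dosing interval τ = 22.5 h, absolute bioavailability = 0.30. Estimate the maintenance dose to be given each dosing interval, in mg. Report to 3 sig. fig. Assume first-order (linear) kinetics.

15000 mg

At steady state, F × (Dose/τ) = Css × CL.
Dose = Css × CL × τ / F = 28.4 × 7.020 × 22.5 / 0.30 = 14950 mg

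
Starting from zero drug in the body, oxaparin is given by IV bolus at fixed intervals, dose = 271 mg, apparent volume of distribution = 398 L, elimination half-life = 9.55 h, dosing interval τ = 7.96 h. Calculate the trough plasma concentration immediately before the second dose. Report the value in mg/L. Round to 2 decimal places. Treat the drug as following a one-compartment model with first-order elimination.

C₀ per dose = Dose / Vd = 271 / 398 = 0.6809 mg/L
k = ln2 / t½ = 0.693147 / 9.55 = 0.07258 h⁻¹
Fraction remaining after one interval: r = e^(−kτ) = e^(−0.07258 × 7.96) = 0.5612
Before dose 2, 1 dose has been given (aged 1τ).
C_trough = C₀ × r = 0.6809 × 0.5612 = 0.3821 mg/L

0.38 mg/L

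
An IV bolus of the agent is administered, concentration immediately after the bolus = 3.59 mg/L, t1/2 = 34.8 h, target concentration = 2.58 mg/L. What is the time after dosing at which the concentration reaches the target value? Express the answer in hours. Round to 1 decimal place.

16.6 h

k = ln2 / t½ = 0.693147 / 34.8 = 0.01992 h⁻¹
t = ln(C₀ / C) / k = ln(3.590 / 2.58) / 0.01992
  = ln(1.391) / 0.01992 = 0.3300 / 0.01992 = 16.57 h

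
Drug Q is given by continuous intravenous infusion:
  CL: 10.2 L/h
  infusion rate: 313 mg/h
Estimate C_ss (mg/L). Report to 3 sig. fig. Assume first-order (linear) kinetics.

At steady state Css = R₀ / CL = 313 / 10.20 = 30.69 mg/L

30.7 mg/L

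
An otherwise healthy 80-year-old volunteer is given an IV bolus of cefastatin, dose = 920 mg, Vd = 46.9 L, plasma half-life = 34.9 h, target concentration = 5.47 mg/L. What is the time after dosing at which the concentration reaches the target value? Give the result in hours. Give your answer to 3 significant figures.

64.3 h

C₀ = Dose / Vd = 920.0 / 46.9 = 19.62 mg/L
k = ln2 / t½ = 0.693147 / 34.9 = 0.01986 h⁻¹
t = ln(C₀ / C) / k = ln(19.62 / 5.47) / 0.01986
  = ln(3.587) / 0.01986 = 1.277 / 0.01986 = 64.30 h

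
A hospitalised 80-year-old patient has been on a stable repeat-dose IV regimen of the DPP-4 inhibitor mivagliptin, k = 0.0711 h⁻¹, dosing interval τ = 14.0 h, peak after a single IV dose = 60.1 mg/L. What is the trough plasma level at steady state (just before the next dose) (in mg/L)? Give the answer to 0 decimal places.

35 mg/L

e^(−kτ) = e^(−0.07110 × 14.0) = 0.3696
Accumulation ratio R = 1 / (1 − e^(−kτ)) = 1 / (1 − 0.3696) = 1.586
Steady-state trough = C₀ × R × e^(−kτ) = 60.1 × 1.586 × 0.3696 = 35.23 mg/L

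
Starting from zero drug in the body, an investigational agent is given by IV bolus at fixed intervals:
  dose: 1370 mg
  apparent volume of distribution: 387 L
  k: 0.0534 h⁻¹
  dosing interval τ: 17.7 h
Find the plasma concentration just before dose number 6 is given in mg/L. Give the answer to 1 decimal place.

2.2 mg/L

C₀ per dose = Dose / Vd = 1370 / 387 = 3.540 mg/L
Fraction remaining after one interval: r = e^(−kτ) = e^(−0.05340 × 17.7) = 0.3886
Before dose 6, 5 doses have been given (aged 1τ, 2τ, 3τ, 4τ, 5τ).
C_trough = C₀ × (r + r² + … + r^5) = C₀ × r(1−r^5)/(1−r)
        = 3.540 × 0.3886 × (1 − 0.008862) / (1 − 0.3886) = 2.230 mg/L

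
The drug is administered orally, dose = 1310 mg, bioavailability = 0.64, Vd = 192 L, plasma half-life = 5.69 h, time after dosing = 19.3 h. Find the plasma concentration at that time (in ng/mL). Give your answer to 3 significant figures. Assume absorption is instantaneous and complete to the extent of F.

416 ng/mL

Amount reaching circulation = F × Dose = 0.64 × 1310 = 838.4 mg
C₀ = F·Dose / Vd = 838.4 / 192 = 4.367 mg/L
k = ln2 / t½ = 0.693147 / 5.69 = 0.1218 h⁻¹
C = C₀ · e^(−k·t) = 4.367 × e^(−0.1218 × 19.3)
  = 4.367 × 0.09530 = 0.4162 mg/L
Convert: 0.4162 mg/L × 1000 = 416.2 ng/mL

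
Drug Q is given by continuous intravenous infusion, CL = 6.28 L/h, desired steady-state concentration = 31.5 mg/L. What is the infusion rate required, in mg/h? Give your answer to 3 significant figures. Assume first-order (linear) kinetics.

198 mg/h

At steady state, infusion rate R₀ = Css × CL = 31.5 × 6.280 = 197.8 mg/h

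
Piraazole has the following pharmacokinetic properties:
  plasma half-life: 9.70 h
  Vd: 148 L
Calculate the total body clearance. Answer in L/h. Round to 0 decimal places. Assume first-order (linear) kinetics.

11 L/h

k = ln2 / t½ = 0.693147 / 9.70 = 0.07146 h⁻¹
CL = k × Vd = 0.07146 × 148 = 10.58 L/h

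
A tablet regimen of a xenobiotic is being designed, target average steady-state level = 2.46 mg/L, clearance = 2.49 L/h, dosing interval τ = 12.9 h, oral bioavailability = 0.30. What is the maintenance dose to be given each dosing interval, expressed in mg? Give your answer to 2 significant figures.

260 mg

At steady state, F × (Dose/τ) = Css × CL.
Dose = Css × CL × τ / F = 2.46 × 2.490 × 12.9 / 0.30 = 263.4 mg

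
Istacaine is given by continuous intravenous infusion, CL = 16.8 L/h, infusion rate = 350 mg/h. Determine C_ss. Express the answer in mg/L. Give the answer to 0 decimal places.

21 mg/L

At steady state Css = R₀ / CL = 350 / 16.80 = 20.83 mg/L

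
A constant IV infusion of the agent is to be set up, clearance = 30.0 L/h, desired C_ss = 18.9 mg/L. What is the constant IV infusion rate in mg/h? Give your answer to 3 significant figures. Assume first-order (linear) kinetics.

At steady state, infusion rate R₀ = Css × CL = 18.9 × 30.00 = 567.0 mg/h

567 mg/h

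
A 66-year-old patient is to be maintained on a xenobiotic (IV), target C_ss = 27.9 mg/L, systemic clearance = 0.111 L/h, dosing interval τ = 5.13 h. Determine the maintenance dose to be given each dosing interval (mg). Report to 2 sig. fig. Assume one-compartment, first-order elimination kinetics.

16 mg

At steady state, Dose/τ = Css × CL.
Dose = Css × CL × τ = 27.9 × 0.1110 × 5.13 = 15.89 mg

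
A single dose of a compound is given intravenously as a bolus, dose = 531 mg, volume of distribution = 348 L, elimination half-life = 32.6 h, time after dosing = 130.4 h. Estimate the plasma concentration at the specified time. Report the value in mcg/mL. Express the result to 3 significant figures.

0.0954 mcg/mL

C₀ = Dose / Vd = 531.0 / 348 = 1.526 mg/L
k = ln2 / t½ = 0.693147 / 32.6 = 0.02126 h⁻¹
t / t½ = 130.4 / 32.6 = 4 half-lives
C = C₀ × (1/2)^4 = 1.526 × 0.06250 = 0.09538 mg/L
(0.09538 mg/L = 0.09538 mcg/mL)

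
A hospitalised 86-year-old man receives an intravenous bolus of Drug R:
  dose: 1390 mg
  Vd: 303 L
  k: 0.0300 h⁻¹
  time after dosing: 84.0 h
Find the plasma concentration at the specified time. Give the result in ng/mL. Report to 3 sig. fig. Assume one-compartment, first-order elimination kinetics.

369 ng/mL

C₀ = Dose / Vd = 1390 / 303 = 4.587 mg/L
C = C₀ · e^(−k·t) = 4.587 × e^(−0.03000 × 84.0)
  = 4.587 × 0.08046 = 0.3691 mg/L
Convert: 0.3691 mg/L × 1000 = 369.1 ng/mL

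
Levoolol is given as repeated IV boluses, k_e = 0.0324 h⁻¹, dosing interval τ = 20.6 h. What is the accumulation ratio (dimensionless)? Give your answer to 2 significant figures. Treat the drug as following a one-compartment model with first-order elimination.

2.1

e^(−kτ) = e^(−0.03240 × 20.6) = 0.5130
Accumulation ratio R = 1 / (1 − e^(−kτ)) = 1 / (1 − 0.5130) = 2.053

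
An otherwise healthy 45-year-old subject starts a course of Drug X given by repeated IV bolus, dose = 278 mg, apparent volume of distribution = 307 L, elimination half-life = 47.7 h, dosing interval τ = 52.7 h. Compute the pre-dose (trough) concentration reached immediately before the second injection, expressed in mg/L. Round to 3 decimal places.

C₀ per dose = Dose / Vd = 278 / 307 = 0.9055 mg/L
k = ln2 / t½ = 0.693147 / 47.7 = 0.01453 h⁻¹
Fraction remaining after one interval: r = e^(−kτ) = e^(−0.01453 × 52.7) = 0.4650
Before dose 2, 1 dose has been given (aged 1τ).
C_trough = C₀ × r = 0.9055 × 0.4650 = 0.4211 mg/L

0.421 mg/L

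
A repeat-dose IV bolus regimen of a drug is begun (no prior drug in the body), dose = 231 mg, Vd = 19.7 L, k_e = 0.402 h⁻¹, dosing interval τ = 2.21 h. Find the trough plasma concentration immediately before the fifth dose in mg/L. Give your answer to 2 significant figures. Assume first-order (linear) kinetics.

C₀ per dose = Dose / Vd = 231 / 19.7 = 11.73 mg/L
Fraction remaining after one interval: r = e^(−kτ) = e^(−0.4020 × 2.21) = 0.4113
Before dose 5, 4 doses have been given (aged 1τ, 2τ, 3τ, 4τ).
C_trough = C₀ × (r + r² + … + r^4) = C₀ × r(1−r^4)/(1−r)
        = 11.73 × 0.4113 × (1 − 0.02862) / (1 − 0.4113) = 7.961 mg/L

8.0 mg/L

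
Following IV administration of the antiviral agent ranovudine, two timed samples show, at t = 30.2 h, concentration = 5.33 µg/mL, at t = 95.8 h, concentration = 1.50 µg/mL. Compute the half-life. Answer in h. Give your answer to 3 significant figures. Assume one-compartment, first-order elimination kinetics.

k = ln(C₁/C₂) / (t₂ − t₁) = ln(5.33/1.50) / (95.8 − 30.2)
  = 1.268 / 65.60 = 0.01933 h⁻¹
t½ = ln2 / k = 0.693147 / 0.01933 = 35.86 h

35.9 h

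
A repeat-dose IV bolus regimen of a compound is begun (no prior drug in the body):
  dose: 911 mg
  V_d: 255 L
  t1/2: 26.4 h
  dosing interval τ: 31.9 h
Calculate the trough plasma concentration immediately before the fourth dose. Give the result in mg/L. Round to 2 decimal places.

C₀ per dose = Dose / Vd = 911 / 255 = 3.573 mg/L
k = ln2 / t½ = 0.693147 / 26.4 = 0.02626 h⁻¹
Fraction remaining after one interval: r = e^(−kτ) = e^(−0.02626 × 31.9) = 0.4327
Before dose 4, 3 doses have been given (aged 1τ, 2τ, 3τ).
C_trough = C₀ × (r + r² + … + r^3) = C₀ × r(1−r^3)/(1−r)
        = 3.573 × 0.4327 × (1 − 0.08101) / (1 − 0.4327) = 2.504 mg/L

2.50 mg/L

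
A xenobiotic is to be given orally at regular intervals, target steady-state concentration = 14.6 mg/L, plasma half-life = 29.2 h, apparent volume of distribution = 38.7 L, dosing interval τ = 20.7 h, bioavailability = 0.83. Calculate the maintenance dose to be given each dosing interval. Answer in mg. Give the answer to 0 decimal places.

k = ln2 / t½ = 0.693147 / 29.2 = 0.02374 h⁻¹
CL = k × Vd = 0.02374 × 38.7 = 0.9187 L/h
At steady state, F × (Dose/τ) = Css × CL.
Dose = Css × CL × τ / F = 14.6 × 0.9187 × 20.7 / 0.83 = 334.5 mg

335 mg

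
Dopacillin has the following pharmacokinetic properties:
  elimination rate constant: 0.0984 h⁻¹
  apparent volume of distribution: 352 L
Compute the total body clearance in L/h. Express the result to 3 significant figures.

CL = k × Vd = 0.0984 × 352 = 34.64 L/h

34.6 L/h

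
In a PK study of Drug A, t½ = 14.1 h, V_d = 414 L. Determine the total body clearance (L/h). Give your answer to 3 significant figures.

k = ln2 / t½ = 0.693147 / 14.1 = 0.04916 h⁻¹
CL = k × Vd = 0.04916 × 414 = 20.35 L/h

20.4 L/h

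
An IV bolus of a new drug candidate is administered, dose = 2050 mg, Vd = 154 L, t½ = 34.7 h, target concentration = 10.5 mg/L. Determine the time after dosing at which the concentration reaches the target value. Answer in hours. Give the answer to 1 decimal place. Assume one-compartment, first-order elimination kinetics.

11.9 h

C₀ = Dose / Vd = 2050 / 154 = 13.31 mg/L
k = ln2 / t½ = 0.693147 / 34.7 = 0.01998 h⁻¹
t = ln(C₀ / C) / k = ln(13.31 / 10.5) / 0.01998
  = ln(1.268) / 0.01998 = 0.2374 / 0.01998 = 11.88 h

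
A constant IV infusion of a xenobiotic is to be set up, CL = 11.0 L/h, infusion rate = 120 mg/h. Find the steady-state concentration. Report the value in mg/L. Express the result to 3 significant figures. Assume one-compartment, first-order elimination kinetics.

10.9 mg/L

At steady state Css = R₀ / CL = 120 / 11.00 = 10.91 mg/L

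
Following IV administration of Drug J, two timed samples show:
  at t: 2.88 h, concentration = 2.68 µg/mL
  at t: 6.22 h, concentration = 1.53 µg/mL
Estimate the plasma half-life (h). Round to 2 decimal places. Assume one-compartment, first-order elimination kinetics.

k = ln(C₁/C₂) / (t₂ − t₁) = ln(2.68/1.53) / (6.22 − 2.88)
  = 0.5605 / 3.340 = 0.1678 h⁻¹
t½ = ln2 / k = 0.693147 / 0.1678 = 4.131 h

4.13 h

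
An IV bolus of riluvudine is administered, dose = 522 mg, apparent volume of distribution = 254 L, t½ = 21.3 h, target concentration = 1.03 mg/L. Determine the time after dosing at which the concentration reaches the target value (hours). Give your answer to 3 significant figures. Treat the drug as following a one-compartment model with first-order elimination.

C₀ = Dose / Vd = 522.0 / 254 = 2.055 mg/L
k = ln2 / t½ = 0.693147 / 21.3 = 0.03254 h⁻¹
t = ln(C₀ / C) / k = ln(2.055 / 1.03) / 0.03254
  = ln(1.995) / 0.03254 = 0.6906 / 0.03254 = 21.22 h

21.2 h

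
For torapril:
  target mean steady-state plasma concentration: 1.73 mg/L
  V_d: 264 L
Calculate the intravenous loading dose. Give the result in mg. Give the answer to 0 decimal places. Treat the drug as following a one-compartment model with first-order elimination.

LD = Css × Vd = 1.73 × 264 = 456.7 mg

457 mg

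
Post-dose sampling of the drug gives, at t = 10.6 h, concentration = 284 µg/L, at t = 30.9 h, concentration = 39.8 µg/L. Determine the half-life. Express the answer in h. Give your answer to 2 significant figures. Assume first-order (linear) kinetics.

k = ln(C₁/C₂) / (t₂ − t₁) = ln(284/39.8) / (30.9 − 10.6)
  = 1.965 / 20.30 = 0.09680 h⁻¹
t½ = ln2 / k = 0.693147 / 0.09680 = 7.161 h

7.2 h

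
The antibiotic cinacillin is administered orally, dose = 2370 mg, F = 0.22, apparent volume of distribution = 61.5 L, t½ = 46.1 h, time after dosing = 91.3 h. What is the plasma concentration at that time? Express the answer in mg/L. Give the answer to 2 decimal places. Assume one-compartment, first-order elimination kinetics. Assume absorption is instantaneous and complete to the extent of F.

2.15 mg/L

Amount reaching circulation = F × Dose = 0.22 × 2370 = 521.4 mg
C₀ = F·Dose / Vd = 521.4 / 61.5 = 8.478 mg/L
k = ln2 / t½ = 0.693147 / 46.1 = 0.01504 h⁻¹
C = C₀ · e^(−k·t) = 8.478 × e^(−0.01504 × 91.3)
  = 8.478 × 0.2533 = 2.147 mg/L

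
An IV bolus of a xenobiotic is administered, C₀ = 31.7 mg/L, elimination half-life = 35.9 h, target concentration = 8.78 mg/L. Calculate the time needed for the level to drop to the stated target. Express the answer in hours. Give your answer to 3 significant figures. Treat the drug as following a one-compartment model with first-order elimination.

k = ln2 / t½ = 0.693147 / 35.9 = 0.01931 h⁻¹
t = ln(C₀ / C) / k = ln(31.70 / 8.78) / 0.01931
  = ln(3.610) / 0.01931 = 1.284 / 0.01931 = 66.49 h

66.5 h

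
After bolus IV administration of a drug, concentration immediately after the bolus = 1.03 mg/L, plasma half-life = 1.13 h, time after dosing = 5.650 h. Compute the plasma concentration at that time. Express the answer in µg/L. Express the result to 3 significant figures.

32.2 µg/L

k = ln2 / t½ = 0.693147 / 1.13 = 0.6134 h⁻¹
t / t½ = 5.650 / 1.13 = 5 half-lives
C = C₀ × (1/2)^5 = 1.030 × 0.03125 = 0.03219 mg/L
Convert: 0.03219 mg/L × 1000 = 32.19 µg/L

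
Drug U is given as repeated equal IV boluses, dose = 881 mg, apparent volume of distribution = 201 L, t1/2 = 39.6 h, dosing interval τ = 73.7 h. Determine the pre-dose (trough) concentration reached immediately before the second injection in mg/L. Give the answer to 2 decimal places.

C₀ per dose = Dose / Vd = 881 / 201 = 4.383 mg/L
k = ln2 / t½ = 0.693147 / 39.6 = 0.01750 h⁻¹
Fraction remaining after one interval: r = e^(−kτ) = e^(−0.01750 × 73.7) = 0.2753
Before dose 2, 1 dose has been given (aged 1τ).
C_trough = C₀ × r = 4.383 × 0.2753 = 1.207 mg/L

1.21 mg/L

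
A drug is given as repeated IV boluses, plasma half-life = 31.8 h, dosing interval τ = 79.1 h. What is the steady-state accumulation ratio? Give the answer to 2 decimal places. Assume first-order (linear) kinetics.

k = ln2 / t½ = 0.693147 / 31.8 = 0.02180 h⁻¹
e^(−kτ) = e^(−0.02180 × 79.1) = 0.1783
Accumulation ratio R = 1 / (1 − e^(−kτ)) = 1 / (1 − 0.1783) = 1.217

1.22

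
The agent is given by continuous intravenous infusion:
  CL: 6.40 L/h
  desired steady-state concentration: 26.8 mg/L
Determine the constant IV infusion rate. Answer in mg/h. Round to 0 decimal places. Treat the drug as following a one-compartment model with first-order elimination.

At steady state, infusion rate R₀ = Css × CL = 26.8 × 6.400 = 171.5 mg/h

172 mg/h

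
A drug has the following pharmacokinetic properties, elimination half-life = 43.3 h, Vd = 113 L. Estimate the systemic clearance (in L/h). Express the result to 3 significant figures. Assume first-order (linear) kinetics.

1.81 L/h

k = ln2 / t½ = 0.693147 / 43.3 = 0.01601 h⁻¹
CL = k × Vd = 0.01601 × 113 = 1.809 L/h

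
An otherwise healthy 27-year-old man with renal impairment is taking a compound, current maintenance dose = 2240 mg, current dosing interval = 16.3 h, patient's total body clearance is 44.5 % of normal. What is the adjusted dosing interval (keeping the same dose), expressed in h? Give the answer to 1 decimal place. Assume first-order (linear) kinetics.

36.6 h

To keep the same average steady-state level, dosing rate must scale with clearance.
CL ratio = 44.5 / 100 = 0.4450
New interval (same dose) = 16.3 / 0.4450 = 36.63 h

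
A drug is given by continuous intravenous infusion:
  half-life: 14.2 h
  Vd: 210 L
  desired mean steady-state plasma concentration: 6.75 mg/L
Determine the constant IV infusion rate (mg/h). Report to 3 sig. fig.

69.2 mg/h

k = ln2 / t½ = 0.693147 / 14.2 = 0.04881 h⁻¹
CL = k × Vd = 0.04881 × 210 = 10.25 L/h
At steady state, infusion rate R₀ = Css × CL = 6.75 × 10.25 = 69.19 mg/h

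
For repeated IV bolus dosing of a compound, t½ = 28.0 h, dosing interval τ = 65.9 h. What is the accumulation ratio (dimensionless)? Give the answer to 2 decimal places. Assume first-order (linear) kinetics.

1.24

k = ln2 / t½ = 0.693147 / 28.0 = 0.02476 h⁻¹
e^(−kτ) = e^(−0.02476 × 65.9) = 0.1956
Accumulation ratio R = 1 / (1 − e^(−kτ)) = 1 / (1 − 0.1956) = 1.243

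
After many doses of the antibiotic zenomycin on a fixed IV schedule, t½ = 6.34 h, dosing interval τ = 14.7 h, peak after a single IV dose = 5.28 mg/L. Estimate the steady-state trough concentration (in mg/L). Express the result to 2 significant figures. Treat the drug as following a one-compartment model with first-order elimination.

k = ln2 / t½ = 0.693147 / 6.34 = 0.1093 h⁻¹
e^(−kτ) = e^(−0.1093 × 14.7) = 0.2005
Accumulation ratio R = 1 / (1 − e^(−kτ)) = 1 / (1 − 0.2005) = 1.251
Steady-state trough = C₀ × R × e^(−kτ) = 5.28 × 1.251 × 0.2005 = 1.324 mg/L

1.3 mg/L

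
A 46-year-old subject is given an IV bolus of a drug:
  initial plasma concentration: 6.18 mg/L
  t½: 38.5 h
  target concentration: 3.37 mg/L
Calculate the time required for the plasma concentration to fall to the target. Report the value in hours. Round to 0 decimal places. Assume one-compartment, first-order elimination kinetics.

k = ln2 / t½ = 0.693147 / 38.5 = 0.01800 h⁻¹
t = ln(C₀ / C) / k = ln(6.180 / 3.37) / 0.01800
  = ln(1.834) / 0.01800 = 0.6065 / 0.01800 = 33.69 h

34 h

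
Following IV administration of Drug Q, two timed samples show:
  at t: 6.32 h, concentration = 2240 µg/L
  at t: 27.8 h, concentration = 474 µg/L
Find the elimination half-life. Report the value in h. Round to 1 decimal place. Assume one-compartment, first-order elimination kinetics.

9.6 h

k = ln(C₁/C₂) / (t₂ − t₁) = ln(2240/474) / (27.8 − 6.32)
  = 1.553 / 21.48 = 0.07230 h⁻¹
t½ = ln2 / k = 0.693147 / 0.07230 = 9.587 h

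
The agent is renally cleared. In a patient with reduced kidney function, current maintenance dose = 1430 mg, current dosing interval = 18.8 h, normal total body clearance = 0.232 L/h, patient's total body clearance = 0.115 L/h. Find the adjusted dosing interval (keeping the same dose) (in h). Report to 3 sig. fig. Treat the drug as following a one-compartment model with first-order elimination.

37.9 h

To keep the same average steady-state level, dosing rate must scale with clearance.
CL ratio = 0.115 / 0.232 = 0.4957
New interval (same dose) = 18.8 / 0.4957 = 37.93 h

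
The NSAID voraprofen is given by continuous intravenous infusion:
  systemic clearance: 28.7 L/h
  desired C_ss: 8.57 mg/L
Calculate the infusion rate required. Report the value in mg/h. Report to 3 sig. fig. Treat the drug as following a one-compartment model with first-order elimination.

At steady state, infusion rate R₀ = Css × CL = 8.57 × 28.70 = 246.0 mg/h

246 mg/h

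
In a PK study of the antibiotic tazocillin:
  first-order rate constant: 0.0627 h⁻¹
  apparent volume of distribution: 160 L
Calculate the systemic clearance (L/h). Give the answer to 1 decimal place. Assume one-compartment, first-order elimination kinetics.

CL = k × Vd = 0.0627 × 160 = 10.03 L/h

10.0 L/h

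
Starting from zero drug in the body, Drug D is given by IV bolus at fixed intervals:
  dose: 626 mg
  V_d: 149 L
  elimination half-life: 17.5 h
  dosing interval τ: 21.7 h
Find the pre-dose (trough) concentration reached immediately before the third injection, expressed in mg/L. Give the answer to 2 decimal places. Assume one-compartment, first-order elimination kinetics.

2.53 mg/L

C₀ per dose = Dose / Vd = 626 / 149 = 4.201 mg/L
k = ln2 / t½ = 0.693147 / 17.5 = 0.03961 h⁻¹
Fraction remaining after one interval: r = e^(−kτ) = e^(−0.03961 × 21.7) = 0.4234
Before dose 3, 2 doses have been given (aged 1τ, 2τ).
C_trough = C₀ × (r + r²) = 4.201 × (0.4234 + 0.1793) = 2.532 mg/L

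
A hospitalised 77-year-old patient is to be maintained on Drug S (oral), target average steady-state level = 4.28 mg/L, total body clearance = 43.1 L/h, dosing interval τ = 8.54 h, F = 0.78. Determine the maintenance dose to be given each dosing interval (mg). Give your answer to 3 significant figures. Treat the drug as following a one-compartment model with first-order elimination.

At steady state, F × (Dose/τ) = Css × CL.
Dose = Css × CL × τ / F = 4.28 × 43.10 × 8.54 / 0.78 = 2020 mg

2020 mg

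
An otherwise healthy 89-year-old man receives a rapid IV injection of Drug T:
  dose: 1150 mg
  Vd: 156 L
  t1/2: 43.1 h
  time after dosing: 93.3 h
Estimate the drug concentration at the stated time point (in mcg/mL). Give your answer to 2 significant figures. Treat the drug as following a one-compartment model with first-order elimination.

1.6 mcg/mL

C₀ = Dose / Vd = 1150 / 156 = 7.372 mg/L
k = ln2 / t½ = 0.693147 / 43.1 = 0.01608 h⁻¹
C = C₀ · e^(−k·t) = 7.372 × e^(−0.01608 × 93.3)
  = 7.372 × 0.2231 = 1.645 mg/L
(1.645 mg/L = 1.645 mcg/mL)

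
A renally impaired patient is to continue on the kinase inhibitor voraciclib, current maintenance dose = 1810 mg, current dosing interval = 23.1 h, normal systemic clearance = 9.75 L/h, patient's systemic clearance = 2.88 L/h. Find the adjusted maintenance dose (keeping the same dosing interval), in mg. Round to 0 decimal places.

535 mg

To keep the same average steady-state level, dosing rate must scale with clearance.
CL ratio = 2.88 / 9.75 = 0.2954
New dose (same interval) = 1810 × 0.2954 = 534.7 mg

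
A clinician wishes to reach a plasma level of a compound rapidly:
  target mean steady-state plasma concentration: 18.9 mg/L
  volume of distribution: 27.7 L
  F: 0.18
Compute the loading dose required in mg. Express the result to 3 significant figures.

LD = Css × Vd / F = 18.9 × 27.7 / 0.18 = 2909 mg

2910 mg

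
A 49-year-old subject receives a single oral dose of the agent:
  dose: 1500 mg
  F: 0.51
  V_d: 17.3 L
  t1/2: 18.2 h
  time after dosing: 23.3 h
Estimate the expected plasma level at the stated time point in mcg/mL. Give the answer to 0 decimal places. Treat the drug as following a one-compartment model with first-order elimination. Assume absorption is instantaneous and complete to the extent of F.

Amount reaching circulation = F × Dose = 0.51 × 1500 = 765.0 mg
C₀ = F·Dose / Vd = 765.0 / 17.3 = 44.22 mg/L
k = ln2 / t½ = 0.693147 / 18.2 = 0.03809 h⁻¹
C = C₀ · e^(−k·t) = 44.22 × e^(−0.03809 × 23.3)
  = 44.22 × 0.4117 = 18.21 mg/L
(18.21 mg/L = 18.21 mcg/mL)

18 mcg/mL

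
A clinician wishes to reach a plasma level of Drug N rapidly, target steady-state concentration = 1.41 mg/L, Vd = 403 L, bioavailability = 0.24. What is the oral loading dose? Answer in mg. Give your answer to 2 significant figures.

LD = Css × Vd / F = 1.41 × 403 / 0.24 = 2368 mg

2400 mg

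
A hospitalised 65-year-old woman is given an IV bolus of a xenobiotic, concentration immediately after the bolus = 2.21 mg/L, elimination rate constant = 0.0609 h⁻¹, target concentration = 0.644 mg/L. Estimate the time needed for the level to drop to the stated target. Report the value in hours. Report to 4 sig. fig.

20.25 h

t = ln(C₀ / C) / k = ln(2.210 / 0.644) / 0.06090
  = ln(3.432) / 0.06090 = 1.233 / 0.06090 = 20.25 h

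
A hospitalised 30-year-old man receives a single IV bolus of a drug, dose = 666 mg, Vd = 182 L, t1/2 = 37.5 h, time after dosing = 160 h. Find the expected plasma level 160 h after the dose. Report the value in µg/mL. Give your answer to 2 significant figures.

C₀ = Dose / Vd = 666.0 / 182 = 3.659 mg/L
k = ln2 / t½ = 0.693147 / 37.5 = 0.01848 h⁻¹
C = C₀ · e^(−k·t) = 3.659 × e^(−0.01848 × 160)
  = 3.659 × 0.05199 = 0.1902 mg/L
(0.1902 mg/L = 0.1902 µg/mL)

0.19 µg/mL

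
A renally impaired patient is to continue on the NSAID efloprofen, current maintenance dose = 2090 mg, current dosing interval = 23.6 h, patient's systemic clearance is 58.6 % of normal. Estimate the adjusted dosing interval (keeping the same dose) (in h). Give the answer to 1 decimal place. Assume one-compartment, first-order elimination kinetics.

To keep the same average steady-state level, dosing rate must scale with clearance.
CL ratio = 58.6 / 100 = 0.5860
New interval (same dose) = 23.6 / 0.5860 = 40.27 h

40.3 h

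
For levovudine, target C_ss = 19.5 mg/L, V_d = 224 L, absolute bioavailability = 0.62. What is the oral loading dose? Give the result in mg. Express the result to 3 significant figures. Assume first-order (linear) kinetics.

LD = Css × Vd / F = 19.5 × 224 / 0.62 = 7045 mg

7050 mg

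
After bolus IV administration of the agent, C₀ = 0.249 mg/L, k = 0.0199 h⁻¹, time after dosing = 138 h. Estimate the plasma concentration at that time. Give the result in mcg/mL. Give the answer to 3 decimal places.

0.016 mcg/mL

C = C₀ · e^(−k·t) = 0.2490 × e^(−0.01990 × 138)
  = 0.2490 × 0.06417 = 0.01598 mg/L
(0.01598 mg/L = 0.01598 mcg/mL)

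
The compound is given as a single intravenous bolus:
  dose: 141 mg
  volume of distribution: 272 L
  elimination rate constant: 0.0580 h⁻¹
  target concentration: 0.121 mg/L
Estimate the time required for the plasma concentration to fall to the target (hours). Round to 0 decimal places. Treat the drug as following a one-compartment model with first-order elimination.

C₀ = Dose / Vd = 141.0 / 272 = 0.5184 mg/L
t = ln(C₀ / C) / k = ln(0.5184 / 0.121) / 0.05800
  = ln(4.284) / 0.05800 = 1.455 / 0.05800 = 25.09 h

25 h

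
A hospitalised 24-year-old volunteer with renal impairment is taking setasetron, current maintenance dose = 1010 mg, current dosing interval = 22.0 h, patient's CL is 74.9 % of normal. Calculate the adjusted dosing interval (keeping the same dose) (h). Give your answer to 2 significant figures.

29 h

To keep the same average steady-state level, dosing rate must scale with clearance.
CL ratio = 74.9 / 100 = 0.7490
New interval (same dose) = 22.0 / 0.7490 = 29.37 h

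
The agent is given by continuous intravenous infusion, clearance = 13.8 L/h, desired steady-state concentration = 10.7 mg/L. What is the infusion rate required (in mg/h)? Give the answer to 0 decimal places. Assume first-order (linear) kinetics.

148 mg/h

At steady state, infusion rate R₀ = Css × CL = 10.7 × 13.80 = 147.7 mg/h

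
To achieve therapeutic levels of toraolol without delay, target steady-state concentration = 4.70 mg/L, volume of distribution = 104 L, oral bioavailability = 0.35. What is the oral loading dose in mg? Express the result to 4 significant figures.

LD = Css × Vd / F = 4.70 × 104 / 0.35 = 1397 mg

1397 mg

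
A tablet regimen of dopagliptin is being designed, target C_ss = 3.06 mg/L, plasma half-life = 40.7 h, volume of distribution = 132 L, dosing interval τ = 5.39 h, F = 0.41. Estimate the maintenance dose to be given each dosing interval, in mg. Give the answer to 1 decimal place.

k = ln2 / t½ = 0.693147 / 40.7 = 0.01703 h⁻¹
CL = k × Vd = 0.01703 × 132 = 2.248 L/h
At steady state, F × (Dose/τ) = Css × CL.
Dose = Css × CL × τ / F = 3.06 × 2.248 × 5.39 / 0.41 = 90.43 mg

90.4 mg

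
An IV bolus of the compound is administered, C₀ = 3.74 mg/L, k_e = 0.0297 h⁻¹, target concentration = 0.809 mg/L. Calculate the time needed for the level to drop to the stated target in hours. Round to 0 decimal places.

t = ln(C₀ / C) / k = ln(3.740 / 0.809) / 0.02970
  = ln(4.623) / 0.02970 = 1.531 / 0.02970 = 51.55 h

52 h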